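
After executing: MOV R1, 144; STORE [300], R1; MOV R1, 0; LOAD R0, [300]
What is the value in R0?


Register and memory trace:
  MOV R1, 144  → R1 = 144
  STORE [300], R1  → mem[300] = 144
  MOV R1, 0  → R1 = 0
  LOAD R0, [300]  → R0 = mem[300] = 144
Final: R0 = 144

144


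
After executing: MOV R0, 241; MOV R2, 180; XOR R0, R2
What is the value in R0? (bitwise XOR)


Register state trace:
  MOV R0, 241  → R0 = 241 (0b11110001)
  MOV R2, 180  → R2 = 180 (0b10110100)
  XOR R0, R2  → R0 = 241 XOR 180 = 69 (0b01000101)
Final: R0 = 69

69


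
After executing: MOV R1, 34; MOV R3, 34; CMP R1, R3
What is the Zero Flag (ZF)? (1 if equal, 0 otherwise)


Register state trace:
  MOV R1, 34  → R1 = 34
  MOV R3, 34  → R3 = 34
  CMP R1, R3  → computes 34 - 34 = 0
  Result is zero, so values are equal
ZF = 1

1


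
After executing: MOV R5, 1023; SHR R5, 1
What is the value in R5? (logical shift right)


Register state trace:
  MOV R5, 1023  → R5 = 1023
  SHR R5, 1  → R5 = 1023 >> 1 = 1023 // 2^1 = 511
Final: R5 = 511

511


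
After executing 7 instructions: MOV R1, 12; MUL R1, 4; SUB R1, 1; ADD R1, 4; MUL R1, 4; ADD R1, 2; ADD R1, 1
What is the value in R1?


Register state trace:
  MOV R1, 12  → R1 = 12
  MUL R1, 4  → R1 = 12 * 4 = 48
  SUB R1, 1  → R1 = 48 - 1 = 47
  ADD R1, 4  → R1 = 47 + 4 = 51
  MUL R1, 4  → R1 = 51 * 4 = 204
  ADD R1, 2  → R1 = 204 + 2 = 206
  ADD R1, 1  → R1 = 206 + 1 = 207
Final: R1 = 207

207


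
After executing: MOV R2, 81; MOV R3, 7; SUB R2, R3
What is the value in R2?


Register state trace:
  MOV R2, 81  → R2 = 81
  MOV R3, 7  → R3 = 7
  SUB R2, R3  → R2 = 81 - 7 = 74
Final: R2 = 74

74


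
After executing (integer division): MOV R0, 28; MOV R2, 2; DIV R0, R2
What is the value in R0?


Register state trace:
  MOV R0, 28  → R0 = 28
  MOV R2, 2  → R2 = 2
  DIV R0, R2  → R0 = 28 // 2 = 14
Final: R0 = 14

14


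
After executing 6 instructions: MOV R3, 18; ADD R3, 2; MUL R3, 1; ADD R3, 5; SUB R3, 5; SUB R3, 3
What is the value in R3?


Register state trace:
  MOV R3, 18  → R3 = 18
  ADD R3, 2  → R3 = 18 + 2 = 20
  MUL R3, 1  → R3 = 20 * 1 = 20
  ADD R3, 5  → R3 = 20 + 5 = 25
  SUB R3, 5  → R3 = 25 - 5 = 20
  SUB R3, 3  → R3 = 20 - 3 = 17
Final: R3 = 17

17


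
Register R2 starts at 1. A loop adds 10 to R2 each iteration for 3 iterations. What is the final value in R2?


Starting value: R2 = 1
  Iter 1: R2 = 1 + 10 = 11
  Iter 2: R2 = 11 + 10 = 21
  Iter 3: R2 = 21 + 10 = 31
Final: R2 = 31

31


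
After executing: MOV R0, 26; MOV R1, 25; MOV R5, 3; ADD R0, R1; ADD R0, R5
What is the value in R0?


Register state trace:
  MOV R0, 26  → R0 = 26
  MOV R1, 25  → R1 = 25
  MOV R5, 3  → R5 = 3
  ADD R0, R1  → R0 = 26 + 25 = 51
  ADD R0, R5  → R0 = 51 + 3 = 54
Final: R0 = 54

54


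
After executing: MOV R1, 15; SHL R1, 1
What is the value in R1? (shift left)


Register state trace:
  MOV R1, 15  → R1 = 15
  SHL R1, 1  → R1 = 15 << 1 = 15 * 2^1 = 30
Final: R1 = 30

30


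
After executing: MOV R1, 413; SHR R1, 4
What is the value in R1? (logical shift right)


Register state trace:
  MOV R1, 413  → R1 = 413
  SHR R1, 4  → R1 = 413 >> 4 = 413 // 2^4 = 25
Final: R1 = 25

25


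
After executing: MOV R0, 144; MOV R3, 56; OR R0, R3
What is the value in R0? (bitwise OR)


Register state trace:
  MOV R0, 144  → R0 = 144 (0b10010000)
  MOV R3, 56  → R3 = 56 (0b00111000)
  OR R0, R3   → R0 = 144 OR 56 = 184 (0b10111000)
Final: R0 = 184

184


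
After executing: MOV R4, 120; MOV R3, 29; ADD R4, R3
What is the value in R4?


Register state trace:
  MOV R4, 120  → R4 = 120
  MOV R3, 29  → R3 = 29
  ADD R4, R3  → R4 = 120 + 29 = 149
Final: R4 = 149

149


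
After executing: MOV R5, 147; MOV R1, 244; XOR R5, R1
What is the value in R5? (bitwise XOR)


Register state trace:
  MOV R5, 147  → R5 = 147 (0b10010011)
  MOV R1, 244  → R1 = 244 (0b11110100)
  XOR R5, R1  → R5 = 147 XOR 244 = 103 (0b01100111)
Final: R5 = 103

103


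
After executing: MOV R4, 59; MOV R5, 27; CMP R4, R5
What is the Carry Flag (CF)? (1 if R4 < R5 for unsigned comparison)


Register state trace:
  MOV R4, 59  → R4 = 59
  MOV R5, 27  → R5 = 27
  CMP R4, R5  → unsigned 59 - 27: no borrow
  59 >= 27, so CF = 0
CF = 0

0


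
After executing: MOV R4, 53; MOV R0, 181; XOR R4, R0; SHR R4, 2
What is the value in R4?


Register state trace:
  MOV R4, 53  → R4 = 53 (0b00110101)
  MOV R0, 181  → R0 = 181 (0b10110101)
  XOR R4, R0  → R4 = 53 XOR 181 = 128 (0b10000000)
  SHR R4, 2  → R4 = 128 >> 2 = 32
Final: R4 = 32

32


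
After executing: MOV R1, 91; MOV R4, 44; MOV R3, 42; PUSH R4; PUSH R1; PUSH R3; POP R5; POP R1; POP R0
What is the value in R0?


Stack trace (top is rightmost):
  MOV R1, 91  → R1 = 91
  MOV R4, 44  → R4 = 44
  MOV R3, 42  → R3 = 42
  PUSH R4  → stack: [44]
  PUSH R1  → stack: [44, 91]
  PUSH R3  → stack: [44, 91, 42]
  POP R5  → R5 = 42, stack: [44, 91]
  POP R1  → R1 = 91, stack: [44]
  POP R0  → R0 = 44, stack: []
Final: R0 = 44

44


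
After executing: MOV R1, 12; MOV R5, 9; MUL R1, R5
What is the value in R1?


Register state trace:
  MOV R1, 12  → R1 = 12
  MOV R5, 9  → R5 = 9
  MUL R1, R5  → R1 = 12 * 9 = 108
Final: R1 = 108

108


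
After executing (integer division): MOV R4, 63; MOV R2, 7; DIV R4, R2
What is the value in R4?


Register state trace:
  MOV R4, 63  → R4 = 63
  MOV R2, 7  → R2 = 7
  DIV R4, R2  → R4 = 63 // 7 = 9
Final: R4 = 9

9


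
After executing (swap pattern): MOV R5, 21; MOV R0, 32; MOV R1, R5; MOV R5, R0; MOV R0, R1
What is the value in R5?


Register state trace (swap pattern):
  MOV R5, 21  → R5 = 21
  MOV R0, 32  → R0 = 32
  MOV R1, R5  → R1 = 21  (save R5)
  MOV R5, R0  → R5 = 32  (R5 gets R0's value)
  MOV R0, R1  → R0 = 21  (R0 gets saved value)
Final: R5 = 32

32


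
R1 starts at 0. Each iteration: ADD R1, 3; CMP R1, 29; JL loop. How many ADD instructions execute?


Loop trace (R1 starts at 0, target 29, step 3):
  ADD #1: R1 = 0 + 3 = 3  → 3 < 29, loop
  ADD #2: R1 = 3 + 3 = 6  → 6 < 29, loop
  ADD #3: R1 = 6 + 3 = 9  → 9 < 29, loop
  ADD #4: R1 = 9 + 3 = 12  → 12 < 29, loop
  ADD #5: R1 = 12 + 3 = 15  → 15 < 29, loop
  ADD #6: R1 = 15 + 3 = 18  → 18 < 29, loop
  ADD #7: R1 = 18 + 3 = 21  → 21 < 29, loop
  ADD #8: R1 = 21 + 3 = 24  → 24 < 29, loop
  ADD #9: R1 = 24 + 3 = 27  → 27 < 29, loop
  ADD #10: R1 = 27 + 3 = 30  → 30 >= 29, exit
Total ADD instructions: 10

10


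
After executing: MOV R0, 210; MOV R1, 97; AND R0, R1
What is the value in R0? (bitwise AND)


Register state trace:
  MOV R0, 210  → R0 = 210 (0b11010010)
  MOV R1, 97  → R1 = 97 (0b01100001)
  AND R0, R1  → R0 = 210 AND 97 = 64 (0b01000000)
Final: R0 = 64

64


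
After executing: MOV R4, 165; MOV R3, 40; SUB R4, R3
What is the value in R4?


Register state trace:
  MOV R4, 165  → R4 = 165
  MOV R3, 40  → R3 = 40
  SUB R4, R3  → R4 = 165 - 40 = 125
Final: R4 = 125

125


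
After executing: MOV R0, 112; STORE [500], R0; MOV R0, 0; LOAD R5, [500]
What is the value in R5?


Register and memory trace:
  MOV R0, 112  → R0 = 112
  STORE [500], R0  → mem[500] = 112
  MOV R0, 0  → R0 = 0
  LOAD R5, [500]  → R5 = mem[500] = 112
Final: R5 = 112

112


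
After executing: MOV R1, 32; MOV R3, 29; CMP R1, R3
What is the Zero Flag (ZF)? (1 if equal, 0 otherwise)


Register state trace:
  MOV R1, 32  → R1 = 32
  MOV R3, 29  → R3 = 29
  CMP R1, R3  → computes 32 - 29 = 3
  Result is nonzero, so values are not equal
ZF = 0

0


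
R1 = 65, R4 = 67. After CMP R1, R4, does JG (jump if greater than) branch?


Trace:
  R1 = 65, R4 = 67
  CMP R1, R4  → compares 65 vs 67
  JG checks: is 65 greater than 67?
  65 < 67, so condition is false
Branch taken: No

No


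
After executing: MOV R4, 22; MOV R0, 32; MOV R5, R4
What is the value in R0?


Register state trace:
  MOV R4, 22  → R4 = 22
  MOV R0, 32  → R0 = 32
  MOV R5, R4  → R5 = 22
Final: R0 = 32

32


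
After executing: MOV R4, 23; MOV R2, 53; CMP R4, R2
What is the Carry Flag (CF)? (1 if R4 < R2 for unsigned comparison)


Register state trace:
  MOV R4, 23  → R4 = 23
  MOV R2, 53  → R2 = 53
  CMP R4, R2  → unsigned 23 - 53: borrow occurs
  23 < 53, so CF = 1
CF = 1

1


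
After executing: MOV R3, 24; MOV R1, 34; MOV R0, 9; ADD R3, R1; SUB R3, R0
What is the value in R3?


Register state trace:
  MOV R3, 24  → R3 = 24
  MOV R1, 34  → R1 = 34
  MOV R0, 9  → R0 = 9
  ADD R3, R1  → R3 = 24 + 34 = 58
  SUB R3, R0  → R3 = 58 - 9 = 49
Final: R3 = 49

49


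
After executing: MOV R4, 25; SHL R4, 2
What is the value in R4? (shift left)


Register state trace:
  MOV R4, 25  → R4 = 25
  SHL R4, 2  → R4 = 25 << 2 = 25 * 2^2 = 100
Final: R4 = 100

100


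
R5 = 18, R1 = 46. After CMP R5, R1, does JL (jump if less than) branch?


Trace:
  R5 = 18, R1 = 46
  CMP R5, R1  → compares 18 vs 46
  JL checks: is 18 less than 46?
  18 < 46, so condition is true
Branch taken: Yes

Yes


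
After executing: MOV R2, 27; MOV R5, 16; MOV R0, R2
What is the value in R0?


Register state trace:
  MOV R2, 27  → R2 = 27
  MOV R5, 16  → R5 = 16
  MOV R0, R2  → R0 = 27
Final: R0 = 27

27


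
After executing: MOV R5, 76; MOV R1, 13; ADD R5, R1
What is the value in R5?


Register state trace:
  MOV R5, 76  → R5 = 76
  MOV R1, 13  → R1 = 13
  ADD R5, R1  → R5 = 76 + 13 = 89
Final: R5 = 89

89


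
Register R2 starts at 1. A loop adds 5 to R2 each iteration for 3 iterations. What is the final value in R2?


Starting value: R2 = 1
  Iter 1: R2 = 1 + 5 = 6
  Iter 2: R2 = 6 + 5 = 11
  Iter 3: R2 = 11 + 5 = 16
Final: R2 = 16

16


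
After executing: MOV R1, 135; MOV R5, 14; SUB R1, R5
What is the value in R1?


Register state trace:
  MOV R1, 135  → R1 = 135
  MOV R5, 14  → R5 = 14
  SUB R1, R5  → R1 = 135 - 14 = 121
Final: R1 = 121

121


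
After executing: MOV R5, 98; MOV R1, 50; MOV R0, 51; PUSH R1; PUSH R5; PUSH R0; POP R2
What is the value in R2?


Stack trace (top is rightmost):
  MOV R5, 98  → R5 = 98
  MOV R1, 50  → R1 = 50
  MOV R0, 51  → R0 = 51
  PUSH R1  → stack: [50]
  PUSH R5  → stack: [50, 98]
  PUSH R0  → stack: [50, 98, 51]
  POP R2  → R2 = 51, stack: [50, 98]
Final: R2 = 51

51


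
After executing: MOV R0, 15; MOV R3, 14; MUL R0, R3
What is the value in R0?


Register state trace:
  MOV R0, 15  → R0 = 15
  MOV R3, 14  → R3 = 14
  MUL R0, R3  → R0 = 15 * 14 = 210
Final: R0 = 210

210


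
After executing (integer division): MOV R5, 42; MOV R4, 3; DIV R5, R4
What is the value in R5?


Register state trace:
  MOV R5, 42  → R5 = 42
  MOV R4, 3  → R4 = 3
  DIV R5, R4  → R5 = 42 // 3 = 14
Final: R5 = 14

14


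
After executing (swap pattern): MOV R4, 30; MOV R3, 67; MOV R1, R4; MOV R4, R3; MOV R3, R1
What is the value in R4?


Register state trace (swap pattern):
  MOV R4, 30  → R4 = 30
  MOV R3, 67  → R3 = 67
  MOV R1, R4  → R1 = 30  (save R4)
  MOV R4, R3  → R4 = 67  (R4 gets R3's value)
  MOV R3, R1  → R3 = 30  (R3 gets saved value)
Final: R4 = 67

67


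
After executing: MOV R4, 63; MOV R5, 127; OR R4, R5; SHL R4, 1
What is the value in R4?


Register state trace:
  MOV R4, 63  → R4 = 63 (0b00111111)
  MOV R5, 127  → R5 = 127 (0b01111111)
  OR R4, R5  → R4 = 63 OR 127 = 127 (0b01111111)
  SHL R4, 1  → R4 = 127 << 1 = 254
Final: R4 = 254

254


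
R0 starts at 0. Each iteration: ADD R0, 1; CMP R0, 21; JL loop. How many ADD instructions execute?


Loop trace (R0 starts at 0, target 21, step 1):
  ADD #1: R0 = 0 + 1 = 1  → 1 < 21, loop
  ADD #2: R0 = 1 + 1 = 2  → 2 < 21, loop
  ADD #3: R0 = 2 + 1 = 3  → 3 < 21, loop
  ADD #4: R0 = 3 + 1 = 4  → 4 < 21, loop
  ADD #5: R0 = 4 + 1 = 5  → 5 < 21, loop
  ADD #6: R0 = 5 + 1 = 6  → 6 < 21, loop
  ADD #7: R0 = 6 + 1 = 7  → 7 < 21, loop
  ADD #8: R0 = 7 + 1 = 8  → 8 < 21, loop
  ADD #9: R0 = 8 + 1 = 9  → 9 < 21, loop
  ADD #10: R0 = 9 + 1 = 10  → 10 < 21, loop
  ADD #11: R0 = 10 + 1 = 11  → 11 < 21, loop
  ADD #12: R0 = 11 + 1 = 12  → 12 < 21, loop
  ADD #13: R0 = 12 + 1 = 13  → 13 < 21, loop
  ADD #14: R0 = 13 + 1 = 14  → 14 < 21, loop
  ADD #15: R0 = 14 + 1 = 15  → 15 < 21, loop
  ADD #16: R0 = 15 + 1 = 16  → 16 < 21, loop
  ADD #17: R0 = 16 + 1 = 17  → 17 < 21, loop
  ADD #18: R0 = 17 + 1 = 18  → 18 < 21, loop
  ADD #19: R0 = 18 + 1 = 19  → 19 < 21, loop
  ADD #20: R0 = 19 + 1 = 20  → 20 < 21, loop
  ADD #21: R0 = 20 + 1 = 21  → 21 >= 21, exit
Total ADD instructions: 21

21


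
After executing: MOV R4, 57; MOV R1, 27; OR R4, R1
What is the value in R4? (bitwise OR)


Register state trace:
  MOV R4, 57  → R4 = 57 (0b00111001)
  MOV R1, 27  → R1 = 27 (0b00011011)
  OR R4, R1   → R4 = 57 OR 27 = 59 (0b00111011)
Final: R4 = 59

59


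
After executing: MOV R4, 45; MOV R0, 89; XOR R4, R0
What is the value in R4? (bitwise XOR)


Register state trace:
  MOV R4, 45  → R4 = 45 (0b00101101)
  MOV R0, 89  → R0 = 89 (0b01011001)
  XOR R4, R0  → R4 = 45 XOR 89 = 116 (0b01110100)
Final: R4 = 116

116


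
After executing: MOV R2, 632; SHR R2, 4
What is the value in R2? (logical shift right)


Register state trace:
  MOV R2, 632  → R2 = 632
  SHR R2, 4  → R2 = 632 >> 4 = 632 // 2^4 = 39
Final: R2 = 39

39


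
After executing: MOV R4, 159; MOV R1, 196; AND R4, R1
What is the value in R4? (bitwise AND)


Register state trace:
  MOV R4, 159  → R4 = 159 (0b10011111)
  MOV R1, 196  → R1 = 196 (0b11000100)
  AND R4, R1  → R4 = 159 AND 196 = 132 (0b10000100)
Final: R4 = 132

132


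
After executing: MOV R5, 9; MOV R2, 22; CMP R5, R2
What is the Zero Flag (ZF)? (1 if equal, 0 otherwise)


Register state trace:
  MOV R5, 9  → R5 = 9
  MOV R2, 22  → R2 = 22
  CMP R5, R2  → computes 9 - 22 = -13
  Result is nonzero, so values are not equal
ZF = 0

0


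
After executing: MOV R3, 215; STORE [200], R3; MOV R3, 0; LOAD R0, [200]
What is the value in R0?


Register and memory trace:
  MOV R3, 215  → R3 = 215
  STORE [200], R3  → mem[200] = 215
  MOV R3, 0  → R3 = 0
  LOAD R0, [200]  → R0 = mem[200] = 215
Final: R0 = 215

215


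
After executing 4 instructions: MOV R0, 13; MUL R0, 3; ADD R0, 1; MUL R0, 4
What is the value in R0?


Register state trace:
  MOV R0, 13  → R0 = 13
  MUL R0, 3  → R0 = 13 * 3 = 39
  ADD R0, 1  → R0 = 39 + 1 = 40
  MUL R0, 4  → R0 = 40 * 4 = 160
Final: R0 = 160

160


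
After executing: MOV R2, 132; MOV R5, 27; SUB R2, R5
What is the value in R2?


Register state trace:
  MOV R2, 132  → R2 = 132
  MOV R5, 27  → R5 = 27
  SUB R2, R5  → R2 = 132 - 27 = 105
Final: R2 = 105

105


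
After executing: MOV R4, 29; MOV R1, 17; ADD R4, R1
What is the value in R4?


Register state trace:
  MOV R4, 29  → R4 = 29
  MOV R1, 17  → R1 = 17
  ADD R4, R1  → R4 = 29 + 17 = 46
Final: R4 = 46

46


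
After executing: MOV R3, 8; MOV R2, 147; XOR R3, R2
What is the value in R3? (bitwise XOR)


Register state trace:
  MOV R3, 8  → R3 = 8 (0b00001000)
  MOV R2, 147  → R2 = 147 (0b10010011)
  XOR R3, R2  → R3 = 8 XOR 147 = 155 (0b10011011)
Final: R3 = 155

155


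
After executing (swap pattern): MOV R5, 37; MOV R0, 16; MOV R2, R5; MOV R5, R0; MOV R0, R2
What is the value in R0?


Register state trace (swap pattern):
  MOV R5, 37  → R5 = 37
  MOV R0, 16  → R0 = 16
  MOV R2, R5  → R2 = 37  (save R5)
  MOV R5, R0  → R5 = 16  (R5 gets R0's value)
  MOV R0, R2  → R0 = 37  (R0 gets saved value)
Final: R0 = 37

37


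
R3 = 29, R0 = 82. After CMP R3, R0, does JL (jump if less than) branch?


Trace:
  R3 = 29, R0 = 82
  CMP R3, R0  → compares 29 vs 82
  JL checks: is 29 less than 82?
  29 < 82, so condition is true
Branch taken: Yes

Yes


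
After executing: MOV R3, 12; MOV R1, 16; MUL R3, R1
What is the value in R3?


Register state trace:
  MOV R3, 12  → R3 = 12
  MOV R1, 16  → R1 = 16
  MUL R3, R1  → R3 = 12 * 16 = 192
Final: R3 = 192

192


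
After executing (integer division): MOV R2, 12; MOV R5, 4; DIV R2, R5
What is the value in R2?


Register state trace:
  MOV R2, 12  → R2 = 12
  MOV R5, 4  → R5 = 4
  DIV R2, R5  → R2 = 12 // 4 = 3
Final: R2 = 3

3


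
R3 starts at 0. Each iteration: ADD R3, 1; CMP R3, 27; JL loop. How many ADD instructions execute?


Loop trace (R3 starts at 0, target 27, step 1):
  ADD #1: R3 = 0 + 1 = 1  → 1 < 27, loop
  ADD #2: R3 = 1 + 1 = 2  → 2 < 27, loop
  ADD #3: R3 = 2 + 1 = 3  → 3 < 27, loop
  ADD #4: R3 = 3 + 1 = 4  → 4 < 27, loop
  ADD #5: R3 = 4 + 1 = 5  → 5 < 27, loop
  ADD #6: R3 = 5 + 1 = 6  → 6 < 27, loop
  ADD #7: R3 = 6 + 1 = 7  → 7 < 27, loop
  ADD #8: R3 = 7 + 1 = 8  → 8 < 27, loop
  ADD #9: R3 = 8 + 1 = 9  → 9 < 27, loop
  ADD #10: R3 = 9 + 1 = 10  → 10 < 27, loop
  ADD #11: R3 = 10 + 1 = 11  → 11 < 27, loop
  ADD #12: R3 = 11 + 1 = 12  → 12 < 27, loop
  ADD #13: R3 = 12 + 1 = 13  → 13 < 27, loop
  ADD #14: R3 = 13 + 1 = 14  → 14 < 27, loop
  ADD #15: R3 = 14 + 1 = 15  → 15 < 27, loop
  ADD #16: R3 = 15 + 1 = 16  → 16 < 27, loop
  ADD #17: R3 = 16 + 1 = 17  → 17 < 27, loop
  ADD #18: R3 = 17 + 1 = 18  → 18 < 27, loop
  ADD #19: R3 = 18 + 1 = 19  → 19 < 27, loop
  ADD #20: R3 = 19 + 1 = 20  → 20 < 27, loop
  ADD #21: R3 = 20 + 1 = 21  → 21 < 27, loop
  ADD #22: R3 = 21 + 1 = 22  → 22 < 27, loop
  ADD #23: R3 = 22 + 1 = 23  → 23 < 27, loop
  ADD #24: R3 = 23 + 1 = 24  → 24 < 27, loop
  ADD #25: R3 = 24 + 1 = 25  → 25 < 27, loop
  ADD #26: R3 = 25 + 1 = 26  → 26 < 27, loop
  ADD #27: R3 = 26 + 1 = 27  → 27 >= 27, exit
Total ADD instructions: 27

27


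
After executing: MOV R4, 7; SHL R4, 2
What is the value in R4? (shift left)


Register state trace:
  MOV R4, 7  → R4 = 7
  SHL R4, 2  → R4 = 7 << 2 = 7 * 2^2 = 28
Final: R4 = 28

28


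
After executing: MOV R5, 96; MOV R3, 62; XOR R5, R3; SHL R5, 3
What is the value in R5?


Register state trace:
  MOV R5, 96  → R5 = 96 (0b01100000)
  MOV R3, 62  → R3 = 62 (0b00111110)
  XOR R5, R3  → R5 = 96 XOR 62 = 94 (0b01011110)
  SHL R5, 3  → R5 = 94 << 3 = 752
Final: R5 = 752

752


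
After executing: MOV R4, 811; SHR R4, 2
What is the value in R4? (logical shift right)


Register state trace:
  MOV R4, 811  → R4 = 811
  SHR R4, 2  → R4 = 811 >> 2 = 811 // 2^2 = 202
Final: R4 = 202

202


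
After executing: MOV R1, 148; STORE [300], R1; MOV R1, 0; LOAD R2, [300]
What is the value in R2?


Register and memory trace:
  MOV R1, 148  → R1 = 148
  STORE [300], R1  → mem[300] = 148
  MOV R1, 0  → R1 = 0
  LOAD R2, [300]  → R2 = mem[300] = 148
Final: R2 = 148

148


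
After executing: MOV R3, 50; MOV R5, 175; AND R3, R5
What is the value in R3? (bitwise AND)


Register state trace:
  MOV R3, 50  → R3 = 50 (0b00110010)
  MOV R5, 175  → R5 = 175 (0b10101111)
  AND R3, R5  → R3 = 50 AND 175 = 34 (0b00100010)
Final: R3 = 34

34


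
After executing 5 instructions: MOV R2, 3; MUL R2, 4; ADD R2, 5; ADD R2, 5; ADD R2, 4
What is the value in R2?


Register state trace:
  MOV R2, 3  → R2 = 3
  MUL R2, 4  → R2 = 3 * 4 = 12
  ADD R2, 5  → R2 = 12 + 5 = 17
  ADD R2, 5  → R2 = 17 + 5 = 22
  ADD R2, 4  → R2 = 22 + 4 = 26
Final: R2 = 26

26


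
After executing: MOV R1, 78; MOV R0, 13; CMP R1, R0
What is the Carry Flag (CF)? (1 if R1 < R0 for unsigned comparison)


Register state trace:
  MOV R1, 78  → R1 = 78
  MOV R0, 13  → R0 = 13
  CMP R1, R0  → unsigned 78 - 13: no borrow
  78 >= 13, so CF = 0
CF = 0

0


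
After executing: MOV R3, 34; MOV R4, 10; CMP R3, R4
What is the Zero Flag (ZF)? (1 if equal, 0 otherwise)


Register state trace:
  MOV R3, 34  → R3 = 34
  MOV R4, 10  → R4 = 10
  CMP R3, R4  → computes 34 - 10 = 24
  Result is nonzero, so values are not equal
ZF = 0

0


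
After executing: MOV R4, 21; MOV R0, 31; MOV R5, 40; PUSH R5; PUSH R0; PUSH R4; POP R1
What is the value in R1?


Stack trace (top is rightmost):
  MOV R4, 21  → R4 = 21
  MOV R0, 31  → R0 = 31
  MOV R5, 40  → R5 = 40
  PUSH R5  → stack: [40]
  PUSH R0  → stack: [40, 31]
  PUSH R4  → stack: [40, 31, 21]
  POP R1  → R1 = 21, stack: [40, 31]
Final: R1 = 21

21


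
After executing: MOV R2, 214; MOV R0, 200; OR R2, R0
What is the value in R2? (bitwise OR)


Register state trace:
  MOV R2, 214  → R2 = 214 (0b11010110)
  MOV R0, 200  → R0 = 200 (0b11001000)
  OR R2, R0   → R2 = 214 OR 200 = 222 (0b11011110)
Final: R2 = 222

222


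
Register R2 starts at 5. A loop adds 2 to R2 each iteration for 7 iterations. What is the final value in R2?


Starting value: R2 = 5
  Iter 1: R2 = 5 + 2 = 7
  Iter 2: R2 = 7 + 2 = 9
  Iter 3: R2 = 9 + 2 = 11
  Iter 4: R2 = 11 + 2 = 13
  Iter 5: R2 = 13 + 2 = 15
  Iter 6: R2 = 15 + 2 = 17
  Iter 7: R2 = 17 + 2 = 19
Final: R2 = 19

19


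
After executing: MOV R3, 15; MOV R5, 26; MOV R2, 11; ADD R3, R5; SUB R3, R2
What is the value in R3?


Register state trace:
  MOV R3, 15  → R3 = 15
  MOV R5, 26  → R5 = 26
  MOV R2, 11  → R2 = 11
  ADD R3, R5  → R3 = 15 + 26 = 41
  SUB R3, R2  → R3 = 41 - 11 = 30
Final: R3 = 30

30


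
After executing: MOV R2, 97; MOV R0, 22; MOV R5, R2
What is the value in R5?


Register state trace:
  MOV R2, 97  → R2 = 97
  MOV R0, 22  → R0 = 22
  MOV R5, R2  → R5 = 97
Final: R5 = 97

97


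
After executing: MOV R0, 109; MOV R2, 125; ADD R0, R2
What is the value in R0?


Register state trace:
  MOV R0, 109  → R0 = 109
  MOV R2, 125  → R2 = 125
  ADD R0, R2  → R0 = 109 + 125 = 234
Final: R0 = 234

234


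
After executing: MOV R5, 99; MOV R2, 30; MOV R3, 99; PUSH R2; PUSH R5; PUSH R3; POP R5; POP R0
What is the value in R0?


Stack trace (top is rightmost):
  MOV R5, 99  → R5 = 99
  MOV R2, 30  → R2 = 30
  MOV R3, 99  → R3 = 99
  PUSH R2  → stack: [30]
  PUSH R5  → stack: [30, 99]
  PUSH R3  → stack: [30, 99, 99]
  POP R5  → R5 = 99, stack: [30, 99]
  POP R0  → R0 = 99, stack: [30]
Final: R0 = 99

99


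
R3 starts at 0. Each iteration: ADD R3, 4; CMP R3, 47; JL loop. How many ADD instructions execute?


Loop trace (R3 starts at 0, target 47, step 4):
  ADD #1: R3 = 0 + 4 = 4  → 4 < 47, loop
  ADD #2: R3 = 4 + 4 = 8  → 8 < 47, loop
  ADD #3: R3 = 8 + 4 = 12  → 12 < 47, loop
  ADD #4: R3 = 12 + 4 = 16  → 16 < 47, loop
  ADD #5: R3 = 16 + 4 = 20  → 20 < 47, loop
  ADD #6: R3 = 20 + 4 = 24  → 24 < 47, loop
  ADD #7: R3 = 24 + 4 = 28  → 28 < 47, loop
  ADD #8: R3 = 28 + 4 = 32  → 32 < 47, loop
  ADD #9: R3 = 32 + 4 = 36  → 36 < 47, loop
  ADD #10: R3 = 36 + 4 = 40  → 40 < 47, loop
  ADD #11: R3 = 40 + 4 = 44  → 44 < 47, loop
  ADD #12: R3 = 44 + 4 = 48  → 48 >= 47, exit
Total ADD instructions: 12

12


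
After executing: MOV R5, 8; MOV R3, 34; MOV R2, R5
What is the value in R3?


Register state trace:
  MOV R5, 8  → R5 = 8
  MOV R3, 34  → R3 = 34
  MOV R2, R5  → R2 = 8
Final: R3 = 34

34


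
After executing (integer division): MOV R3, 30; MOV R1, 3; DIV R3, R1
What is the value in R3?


Register state trace:
  MOV R3, 30  → R3 = 30
  MOV R1, 3  → R1 = 3
  DIV R3, R1  → R3 = 30 // 3 = 10
Final: R3 = 10

10


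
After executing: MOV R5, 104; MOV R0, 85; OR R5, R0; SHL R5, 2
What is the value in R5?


Register state trace:
  MOV R5, 104  → R5 = 104 (0b01101000)
  MOV R0, 85  → R0 = 85 (0b01010101)
  OR R5, R0  → R5 = 104 OR 85 = 125 (0b01111101)
  SHL R5, 2  → R5 = 125 << 2 = 500
Final: R5 = 500

500


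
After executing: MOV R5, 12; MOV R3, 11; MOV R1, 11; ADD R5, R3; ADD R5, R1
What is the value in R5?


Register state trace:
  MOV R5, 12  → R5 = 12
  MOV R3, 11  → R3 = 11
  MOV R1, 11  → R1 = 11
  ADD R5, R3  → R5 = 12 + 11 = 23
  ADD R5, R1  → R5 = 23 + 11 = 34
Final: R5 = 34

34


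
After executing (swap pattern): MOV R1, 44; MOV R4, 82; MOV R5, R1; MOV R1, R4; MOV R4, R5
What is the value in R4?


Register state trace (swap pattern):
  MOV R1, 44  → R1 = 44
  MOV R4, 82  → R4 = 82
  MOV R5, R1  → R5 = 44  (save R1)
  MOV R1, R4  → R1 = 82  (R1 gets R4's value)
  MOV R4, R5  → R4 = 44  (R4 gets saved value)
Final: R4 = 44

44


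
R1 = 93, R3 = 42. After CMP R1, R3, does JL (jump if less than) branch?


Trace:
  R1 = 93, R3 = 42
  CMP R1, R3  → compares 93 vs 42
  JL checks: is 93 less than 42?
  93 > 42, so condition is false
Branch taken: No

No


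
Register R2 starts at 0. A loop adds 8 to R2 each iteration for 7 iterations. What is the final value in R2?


Starting value: R2 = 0
  Iter 1: R2 = 0 + 8 = 8
  Iter 2: R2 = 8 + 8 = 16
  Iter 3: R2 = 16 + 8 = 24
  Iter 4: R2 = 24 + 8 = 32
  Iter 5: R2 = 32 + 8 = 40
  Iter 6: R2 = 40 + 8 = 48
  Iter 7: R2 = 48 + 8 = 56
Final: R2 = 56

56


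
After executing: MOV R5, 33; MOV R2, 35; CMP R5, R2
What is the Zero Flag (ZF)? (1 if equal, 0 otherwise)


Register state trace:
  MOV R5, 33  → R5 = 33
  MOV R2, 35  → R2 = 35
  CMP R5, R2  → computes 33 - 35 = -2
  Result is nonzero, so values are not equal
ZF = 0

0


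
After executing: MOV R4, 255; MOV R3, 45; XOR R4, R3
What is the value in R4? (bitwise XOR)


Register state trace:
  MOV R4, 255  → R4 = 255 (0b11111111)
  MOV R3, 45  → R3 = 45 (0b00101101)
  XOR R4, R3  → R4 = 255 XOR 45 = 210 (0b11010010)
Final: R4 = 210

210


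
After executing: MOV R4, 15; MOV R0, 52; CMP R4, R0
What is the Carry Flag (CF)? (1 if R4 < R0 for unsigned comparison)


Register state trace:
  MOV R4, 15  → R4 = 15
  MOV R0, 52  → R0 = 52
  CMP R4, R0  → unsigned 15 - 52: borrow occurs
  15 < 52, so CF = 1
CF = 1

1


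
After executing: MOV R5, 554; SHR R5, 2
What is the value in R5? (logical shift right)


Register state trace:
  MOV R5, 554  → R5 = 554
  SHR R5, 2  → R5 = 554 >> 2 = 554 // 2^2 = 138
Final: R5 = 138

138


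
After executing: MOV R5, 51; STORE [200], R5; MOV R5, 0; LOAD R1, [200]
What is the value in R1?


Register and memory trace:
  MOV R5, 51  → R5 = 51
  STORE [200], R5  → mem[200] = 51
  MOV R5, 0  → R5 = 0
  LOAD R1, [200]  → R1 = mem[200] = 51
Final: R1 = 51

51


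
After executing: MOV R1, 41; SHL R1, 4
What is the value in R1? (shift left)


Register state trace:
  MOV R1, 41  → R1 = 41
  SHL R1, 4  → R1 = 41 << 4 = 41 * 2^4 = 656
Final: R1 = 656

656


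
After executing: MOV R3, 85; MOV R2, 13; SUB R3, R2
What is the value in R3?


Register state trace:
  MOV R3, 85  → R3 = 85
  MOV R2, 13  → R2 = 13
  SUB R3, R2  → R3 = 85 - 13 = 72
Final: R3 = 72

72


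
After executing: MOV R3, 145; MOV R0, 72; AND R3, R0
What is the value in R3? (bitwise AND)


Register state trace:
  MOV R3, 145  → R3 = 145 (0b10010001)
  MOV R0, 72  → R0 = 72 (0b01001000)
  AND R3, R0  → R3 = 145 AND 72 = 0 (0b00000000)
Final: R3 = 0

0


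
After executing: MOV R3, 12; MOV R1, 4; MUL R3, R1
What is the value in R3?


Register state trace:
  MOV R3, 12  → R3 = 12
  MOV R1, 4  → R1 = 4
  MUL R3, R1  → R3 = 12 * 4 = 48
Final: R3 = 48

48


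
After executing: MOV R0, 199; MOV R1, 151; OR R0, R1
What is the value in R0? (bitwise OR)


Register state trace:
  MOV R0, 199  → R0 = 199 (0b11000111)
  MOV R1, 151  → R1 = 151 (0b10010111)
  OR R0, R1   → R0 = 199 OR 151 = 215 (0b11010111)
Final: R0 = 215

215


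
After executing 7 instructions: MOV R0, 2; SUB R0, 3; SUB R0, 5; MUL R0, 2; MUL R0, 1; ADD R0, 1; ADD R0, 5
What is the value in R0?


Register state trace:
  MOV R0, 2  → R0 = 2
  SUB R0, 3  → R0 = 2 - 3 = -1
  SUB R0, 5  → R0 = -1 - 5 = -6
  MUL R0, 2  → R0 = -6 * 2 = -12
  MUL R0, 1  → R0 = -12 * 1 = -12
  ADD R0, 1  → R0 = -12 + 1 = -11
  ADD R0, 5  → R0 = -11 + 5 = -6
Final: R0 = -6

-6


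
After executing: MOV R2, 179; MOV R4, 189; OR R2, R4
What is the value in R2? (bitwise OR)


Register state trace:
  MOV R2, 179  → R2 = 179 (0b10110011)
  MOV R4, 189  → R4 = 189 (0b10111101)
  OR R2, R4   → R2 = 179 OR 189 = 191 (0b10111111)
Final: R2 = 191

191


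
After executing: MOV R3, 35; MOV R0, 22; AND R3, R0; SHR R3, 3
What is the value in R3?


Register state trace:
  MOV R3, 35  → R3 = 35 (0b00100011)
  MOV R0, 22  → R0 = 22 (0b00010110)
  AND R3, R0  → R3 = 35 AND 22 = 2 (0b00000010)
  SHR R3, 3  → R3 = 2 >> 3 = 0
Final: R3 = 0

0


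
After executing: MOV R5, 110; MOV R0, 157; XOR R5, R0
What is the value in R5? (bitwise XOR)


Register state trace:
  MOV R5, 110  → R5 = 110 (0b01101110)
  MOV R0, 157  → R0 = 157 (0b10011101)
  XOR R5, R0  → R5 = 110 XOR 157 = 243 (0b11110011)
Final: R5 = 243

243


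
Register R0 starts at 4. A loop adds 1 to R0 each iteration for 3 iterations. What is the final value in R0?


Starting value: R0 = 4
  Iter 1: R0 = 4 + 1 = 5
  Iter 2: R0 = 5 + 1 = 6
  Iter 3: R0 = 6 + 1 = 7
Final: R0 = 7

7


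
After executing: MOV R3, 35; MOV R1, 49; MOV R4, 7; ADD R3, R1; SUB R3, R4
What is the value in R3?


Register state trace:
  MOV R3, 35  → R3 = 35
  MOV R1, 49  → R1 = 49
  MOV R4, 7  → R4 = 7
  ADD R3, R1  → R3 = 35 + 49 = 84
  SUB R3, R4  → R3 = 84 - 7 = 77
Final: R3 = 77

77


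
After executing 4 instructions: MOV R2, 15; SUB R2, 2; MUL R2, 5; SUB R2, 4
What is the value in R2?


Register state trace:
  MOV R2, 15  → R2 = 15
  SUB R2, 2  → R2 = 15 - 2 = 13
  MUL R2, 5  → R2 = 13 * 5 = 65
  SUB R2, 4  → R2 = 65 - 4 = 61
Final: R2 = 61

61


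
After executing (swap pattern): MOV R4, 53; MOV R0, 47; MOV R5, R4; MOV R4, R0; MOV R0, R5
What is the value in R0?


Register state trace (swap pattern):
  MOV R4, 53  → R4 = 53
  MOV R0, 47  → R0 = 47
  MOV R5, R4  → R5 = 53  (save R4)
  MOV R4, R0  → R4 = 47  (R4 gets R0's value)
  MOV R0, R5  → R0 = 53  (R0 gets saved value)
Final: R0 = 53

53


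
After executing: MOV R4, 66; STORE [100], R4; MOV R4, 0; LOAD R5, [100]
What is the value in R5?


Register and memory trace:
  MOV R4, 66  → R4 = 66
  STORE [100], R4  → mem[100] = 66
  MOV R4, 0  → R4 = 0
  LOAD R5, [100]  → R5 = mem[100] = 66
Final: R5 = 66

66


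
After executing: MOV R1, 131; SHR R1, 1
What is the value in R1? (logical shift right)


Register state trace:
  MOV R1, 131  → R1 = 131
  SHR R1, 1  → R1 = 131 >> 1 = 131 // 2^1 = 65
Final: R1 = 65

65


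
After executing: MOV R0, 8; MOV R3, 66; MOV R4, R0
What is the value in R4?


Register state trace:
  MOV R0, 8  → R0 = 8
  MOV R3, 66  → R3 = 66
  MOV R4, R0  → R4 = 8
Final: R4 = 8

8


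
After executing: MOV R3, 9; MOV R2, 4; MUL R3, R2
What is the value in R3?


Register state trace:
  MOV R3, 9  → R3 = 9
  MOV R2, 4  → R2 = 4
  MUL R3, R2  → R3 = 9 * 4 = 36
Final: R3 = 36

36


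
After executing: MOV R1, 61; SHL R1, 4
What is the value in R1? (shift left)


Register state trace:
  MOV R1, 61  → R1 = 61
  SHL R1, 4  → R1 = 61 << 4 = 61 * 2^4 = 976
Final: R1 = 976

976


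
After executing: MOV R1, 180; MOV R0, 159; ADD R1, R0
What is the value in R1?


Register state trace:
  MOV R1, 180  → R1 = 180
  MOV R0, 159  → R0 = 159
  ADD R1, R0  → R1 = 180 + 159 = 339
Final: R1 = 339

339


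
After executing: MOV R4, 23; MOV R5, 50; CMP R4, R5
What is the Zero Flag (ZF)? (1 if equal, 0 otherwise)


Register state trace:
  MOV R4, 23  → R4 = 23
  MOV R5, 50  → R5 = 50
  CMP R4, R5  → computes 23 - 50 = -27
  Result is nonzero, so values are not equal
ZF = 0

0


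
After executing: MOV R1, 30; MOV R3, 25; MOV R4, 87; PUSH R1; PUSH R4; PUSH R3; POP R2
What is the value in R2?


Stack trace (top is rightmost):
  MOV R1, 30  → R1 = 30
  MOV R3, 25  → R3 = 25
  MOV R4, 87  → R4 = 87
  PUSH R1  → stack: [30]
  PUSH R4  → stack: [30, 87]
  PUSH R3  → stack: [30, 87, 25]
  POP R2  → R2 = 25, stack: [30, 87]
Final: R2 = 25

25


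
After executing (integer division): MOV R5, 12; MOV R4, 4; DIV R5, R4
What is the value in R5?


Register state trace:
  MOV R5, 12  → R5 = 12
  MOV R4, 4  → R4 = 4
  DIV R5, R4  → R5 = 12 // 4 = 3
Final: R5 = 3

3


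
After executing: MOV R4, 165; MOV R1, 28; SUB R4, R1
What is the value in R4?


Register state trace:
  MOV R4, 165  → R4 = 165
  MOV R1, 28  → R1 = 28
  SUB R4, R1  → R4 = 165 - 28 = 137
Final: R4 = 137

137


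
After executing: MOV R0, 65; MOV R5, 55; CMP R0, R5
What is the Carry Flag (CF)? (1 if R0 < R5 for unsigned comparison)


Register state trace:
  MOV R0, 65  → R0 = 65
  MOV R5, 55  → R5 = 55
  CMP R0, R5  → unsigned 65 - 55: no borrow
  65 >= 55, so CF = 0
CF = 0

0


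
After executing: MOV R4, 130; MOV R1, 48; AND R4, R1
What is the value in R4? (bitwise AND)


Register state trace:
  MOV R4, 130  → R4 = 130 (0b10000010)
  MOV R1, 48  → R1 = 48 (0b00110000)
  AND R4, R1  → R4 = 130 AND 48 = 0 (0b00000000)
Final: R4 = 0

0


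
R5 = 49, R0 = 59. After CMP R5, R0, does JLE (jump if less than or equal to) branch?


Trace:
  R5 = 49, R0 = 59
  CMP R5, R0  → compares 49 vs 59
  JLE checks: is 49 less than or equal to 59?
  49 < 59, so condition is true
Branch taken: Yes

Yes


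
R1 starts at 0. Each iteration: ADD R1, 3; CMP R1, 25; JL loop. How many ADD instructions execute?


Loop trace (R1 starts at 0, target 25, step 3):
  ADD #1: R1 = 0 + 3 = 3  → 3 < 25, loop
  ADD #2: R1 = 3 + 3 = 6  → 6 < 25, loop
  ADD #3: R1 = 6 + 3 = 9  → 9 < 25, loop
  ADD #4: R1 = 9 + 3 = 12  → 12 < 25, loop
  ADD #5: R1 = 12 + 3 = 15  → 15 < 25, loop
  ADD #6: R1 = 15 + 3 = 18  → 18 < 25, loop
  ADD #7: R1 = 18 + 3 = 21  → 21 < 25, loop
  ADD #8: R1 = 21 + 3 = 24  → 24 < 25, loop
  ADD #9: R1 = 24 + 3 = 27  → 27 >= 25, exit
Total ADD instructions: 9

9


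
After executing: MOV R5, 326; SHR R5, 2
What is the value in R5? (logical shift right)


Register state trace:
  MOV R5, 326  → R5 = 326
  SHR R5, 2  → R5 = 326 >> 2 = 326 // 2^2 = 81
Final: R5 = 81

81


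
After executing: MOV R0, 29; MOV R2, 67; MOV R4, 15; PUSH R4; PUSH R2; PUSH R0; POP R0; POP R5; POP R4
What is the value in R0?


Stack trace (top is rightmost):
  MOV R0, 29  → R0 = 29
  MOV R2, 67  → R2 = 67
  MOV R4, 15  → R4 = 15
  PUSH R4  → stack: [15]
  PUSH R2  → stack: [15, 67]
  PUSH R0  → stack: [15, 67, 29]
  POP R0  → R0 = 29, stack: [15, 67]
  POP R5  → R5 = 67, stack: [15]
  POP R4  → R4 = 15, stack: []
Final: R0 = 29

29


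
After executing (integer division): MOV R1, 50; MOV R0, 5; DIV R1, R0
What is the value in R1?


Register state trace:
  MOV R1, 50  → R1 = 50
  MOV R0, 5  → R0 = 5
  DIV R1, R0  → R1 = 50 // 5 = 10
Final: R1 = 10

10


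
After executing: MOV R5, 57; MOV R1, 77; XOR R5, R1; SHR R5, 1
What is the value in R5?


Register state trace:
  MOV R5, 57  → R5 = 57 (0b00111001)
  MOV R1, 77  → R1 = 77 (0b01001101)
  XOR R5, R1  → R5 = 57 XOR 77 = 116 (0b01110100)
  SHR R5, 1  → R5 = 116 >> 1 = 58
Final: R5 = 58

58


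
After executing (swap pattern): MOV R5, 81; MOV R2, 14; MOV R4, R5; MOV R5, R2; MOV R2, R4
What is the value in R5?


Register state trace (swap pattern):
  MOV R5, 81  → R5 = 81
  MOV R2, 14  → R2 = 14
  MOV R4, R5  → R4 = 81  (save R5)
  MOV R5, R2  → R5 = 14  (R5 gets R2's value)
  MOV R2, R4  → R2 = 81  (R2 gets saved value)
Final: R5 = 14

14


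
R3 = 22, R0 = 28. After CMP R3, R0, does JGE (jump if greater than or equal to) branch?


Trace:
  R3 = 22, R0 = 28
  CMP R3, R0  → compares 22 vs 28
  JGE checks: is 22 greater than or equal to 28?
  22 < 28, so condition is false
Branch taken: No

No


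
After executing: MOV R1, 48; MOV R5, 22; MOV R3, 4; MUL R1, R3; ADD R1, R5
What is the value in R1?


Register state trace:
  MOV R1, 48  → R1 = 48
  MOV R5, 22  → R5 = 22
  MOV R3, 4  → R3 = 4
  MUL R1, R3  → R1 = 48 * 4 = 192
  ADD R1, R5  → R1 = 192 + 22 = 214
Final: R1 = 214

214


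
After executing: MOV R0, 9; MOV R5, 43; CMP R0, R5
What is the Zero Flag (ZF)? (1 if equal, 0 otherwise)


Register state trace:
  MOV R0, 9  → R0 = 9
  MOV R5, 43  → R5 = 43
  CMP R0, R5  → computes 9 - 43 = -34
  Result is nonzero, so values are not equal
ZF = 0

0


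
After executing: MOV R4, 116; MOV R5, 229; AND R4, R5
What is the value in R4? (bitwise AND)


Register state trace:
  MOV R4, 116  → R4 = 116 (0b01110100)
  MOV R5, 229  → R5 = 229 (0b11100101)
  AND R4, R5  → R4 = 116 AND 229 = 100 (0b01100100)
Final: R4 = 100

100


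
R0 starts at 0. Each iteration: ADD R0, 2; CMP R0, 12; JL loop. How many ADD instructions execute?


Loop trace (R0 starts at 0, target 12, step 2):
  ADD #1: R0 = 0 + 2 = 2  → 2 < 12, loop
  ADD #2: R0 = 2 + 2 = 4  → 4 < 12, loop
  ADD #3: R0 = 4 + 2 = 6  → 6 < 12, loop
  ADD #4: R0 = 6 + 2 = 8  → 8 < 12, loop
  ADD #5: R0 = 8 + 2 = 10  → 10 < 12, loop
  ADD #6: R0 = 10 + 2 = 12  → 12 >= 12, exit
Total ADD instructions: 6

6


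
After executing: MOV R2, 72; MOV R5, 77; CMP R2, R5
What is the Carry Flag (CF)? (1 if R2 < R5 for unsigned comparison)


Register state trace:
  MOV R2, 72  → R2 = 72
  MOV R5, 77  → R5 = 77
  CMP R2, R5  → unsigned 72 - 77: borrow occurs
  72 < 77, so CF = 1
CF = 1

1


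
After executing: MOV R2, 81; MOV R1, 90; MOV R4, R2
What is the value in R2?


Register state trace:
  MOV R2, 81  → R2 = 81
  MOV R1, 90  → R1 = 90
  MOV R4, R2  → R4 = 81
Final: R2 = 81

81


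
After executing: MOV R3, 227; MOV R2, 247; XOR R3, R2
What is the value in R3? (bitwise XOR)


Register state trace:
  MOV R3, 227  → R3 = 227 (0b11100011)
  MOV R2, 247  → R2 = 247 (0b11110111)
  XOR R3, R2  → R3 = 227 XOR 247 = 20 (0b00010100)
Final: R3 = 20

20


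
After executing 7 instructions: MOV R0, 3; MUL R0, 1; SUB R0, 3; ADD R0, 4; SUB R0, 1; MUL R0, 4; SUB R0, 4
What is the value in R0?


Register state trace:
  MOV R0, 3  → R0 = 3
  MUL R0, 1  → R0 = 3 * 1 = 3
  SUB R0, 3  → R0 = 3 - 3 = 0
  ADD R0, 4  → R0 = 0 + 4 = 4
  SUB R0, 1  → R0 = 4 - 1 = 3
  MUL R0, 4  → R0 = 3 * 4 = 12
  SUB R0, 4  → R0 = 12 - 4 = 8
Final: R0 = 8

8


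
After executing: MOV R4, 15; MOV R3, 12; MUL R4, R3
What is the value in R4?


Register state trace:
  MOV R4, 15  → R4 = 15
  MOV R3, 12  → R3 = 12
  MUL R4, R3  → R4 = 15 * 12 = 180
Final: R4 = 180

180


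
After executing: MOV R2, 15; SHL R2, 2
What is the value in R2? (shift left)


Register state trace:
  MOV R2, 15  → R2 = 15
  SHL R2, 2  → R2 = 15 << 2 = 15 * 2^2 = 60
Final: R2 = 60

60


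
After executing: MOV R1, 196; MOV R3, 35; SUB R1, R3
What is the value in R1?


Register state trace:
  MOV R1, 196  → R1 = 196
  MOV R3, 35  → R3 = 35
  SUB R1, R3  → R1 = 196 - 35 = 161
Final: R1 = 161

161


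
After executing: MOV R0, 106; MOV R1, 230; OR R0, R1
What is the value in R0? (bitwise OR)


Register state trace:
  MOV R0, 106  → R0 = 106 (0b01101010)
  MOV R1, 230  → R1 = 230 (0b11100110)
  OR R0, R1   → R0 = 106 OR 230 = 238 (0b11101110)
Final: R0 = 238

238


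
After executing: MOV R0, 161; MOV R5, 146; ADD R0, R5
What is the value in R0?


Register state trace:
  MOV R0, 161  → R0 = 161
  MOV R5, 146  → R5 = 146
  ADD R0, R5  → R0 = 161 + 146 = 307
Final: R0 = 307

307


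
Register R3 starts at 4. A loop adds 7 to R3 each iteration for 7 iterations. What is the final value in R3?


Starting value: R3 = 4
  Iter 1: R3 = 4 + 7 = 11
  Iter 2: R3 = 11 + 7 = 18
  Iter 3: R3 = 18 + 7 = 25
  Iter 4: R3 = 25 + 7 = 32
  Iter 5: R3 = 32 + 7 = 39
  Iter 6: R3 = 39 + 7 = 46
  Iter 7: R3 = 46 + 7 = 53
Final: R3 = 53

53


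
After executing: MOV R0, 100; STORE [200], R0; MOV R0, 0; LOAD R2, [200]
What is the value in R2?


Register and memory trace:
  MOV R0, 100  → R0 = 100
  STORE [200], R0  → mem[200] = 100
  MOV R0, 0  → R0 = 0
  LOAD R2, [200]  → R2 = mem[200] = 100
Final: R2 = 100

100
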